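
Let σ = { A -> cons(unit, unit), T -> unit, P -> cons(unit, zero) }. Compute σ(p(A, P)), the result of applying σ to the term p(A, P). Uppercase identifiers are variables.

Replace each occurrence of A with cons(unit, unit).
Replace each occurrence of P with cons(unit, zero).
Result: p(cons(unit, unit), cons(unit, zero)).

p(cons(unit, unit), cons(unit, zero))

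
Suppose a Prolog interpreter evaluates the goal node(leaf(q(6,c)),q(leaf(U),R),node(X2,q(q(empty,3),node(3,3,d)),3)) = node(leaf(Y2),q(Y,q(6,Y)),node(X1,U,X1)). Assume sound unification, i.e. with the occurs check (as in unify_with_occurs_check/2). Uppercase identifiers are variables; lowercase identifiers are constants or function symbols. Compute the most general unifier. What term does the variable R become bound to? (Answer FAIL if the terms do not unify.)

Decompose node/3: leaf(q(6,c)) = leaf(Y2),  q(leaf(U),R) = q(Y,q(6,Y)),  node(X2,q(q(empty,3),node(3,3,d)),3) = node(X1,U,X1).
Decompose leaf/1: q(6,c) = Y2.
Bind Y2 := q(6,c); no other remaining equation mentions Y2.
Decompose q/2: leaf(U) = Y,  R = q(6,Y).
Bind Y := leaf(U); substituting into the one remaining equation that mentions Y gives: R = q(6,leaf(U)).
Bind R := q(6,leaf(U)); no other remaining equation mentions R.
Decompose node/3: X2 = X1,  q(q(empty,3),node(3,3,d)) = U,  3 = X1.
Bind X2 := X1; no other remaining equation mentions X2.
Bind U := q(q(empty,3),node(3,3,d)); no other remaining equation mentions U. Substituting into the earlier bindings gives Y := leaf(q(q(empty,3),node(3,3,d))), R := q(6,leaf(q(q(empty,3),node(3,3,d)))).
Bind X1 := 3. Substituting into the earlier binding gives X2 := 3.
MGU = { Y2 ↦ q(6,c), Y ↦ leaf(q(q(empty,3),node(3,3,d))), R ↦ q(6,leaf(q(q(empty,3),node(3,3,d)))), X2 ↦ 3, U ↦ q(q(empty,3),node(3,3,d)), X1 ↦ 3 }, so R ↦ q(6,leaf(q(q(empty,3),node(3,3,d)))).

q(6,leaf(q(q(empty,3),node(3,3,d))))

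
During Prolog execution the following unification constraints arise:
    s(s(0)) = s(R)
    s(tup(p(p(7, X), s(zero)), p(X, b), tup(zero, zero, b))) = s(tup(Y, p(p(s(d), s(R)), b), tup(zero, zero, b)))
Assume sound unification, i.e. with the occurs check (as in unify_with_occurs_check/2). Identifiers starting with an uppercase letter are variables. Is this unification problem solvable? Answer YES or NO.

Decompose s/1: s(0) = R.
Bind R := s(0); substituting into the remaining equation gives: s(tup(p(p(7, X), s(zero)), p(X, b), tup(zero, zero, b))) = s(tup(Y, p(p(s(d), s(s(0))), b), tup(zero, zero, b))).
Decompose s/1: tup(p(p(7, X), s(zero)), p(X, b), tup(zero, zero, b)) = tup(Y, p(p(s(d), s(s(0))), b), tup(zero, zero, b)).
Decompose tup/3: p(p(7, X), s(zero)) = Y,  p(X, b) = p(p(s(d), s(s(0))), b),  tup(zero, zero, b) = tup(zero, zero, b).
Bind Y := p(p(7, X), s(zero)); no other remaining equation mentions Y.
Decompose p/2: X = p(s(d), s(s(0))),  b = b.
Bind X := p(s(d), s(s(0))); no other remaining equation mentions X. Substituting into the earlier binding gives Y := p(p(7, p(s(d), s(s(0)))), s(zero)).
Delete trivial equation b = b.
Delete trivial equation tup(zero, zero, b) = tup(zero, zero, b).
No equations remain and no clash or occurs-check failure arose, so a unifier exists.

YES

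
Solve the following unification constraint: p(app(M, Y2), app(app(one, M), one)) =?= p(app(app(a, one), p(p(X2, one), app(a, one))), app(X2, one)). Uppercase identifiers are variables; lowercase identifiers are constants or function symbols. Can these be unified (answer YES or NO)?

Decompose p/2: app(M, Y2) =?= app(app(a, one), p(p(X2, one), app(a, one))),  app(app(one, M), one) =?= app(X2, one).
Decompose app/2: M =?= app(a, one),  Y2 =?= p(p(X2, one), app(a, one)).
Bind M := app(a, one); substituting into the one remaining equation that mentions M gives: app(app(one, app(a, one)), one) =?= app(X2, one).
Bind Y2 := p(p(X2, one), app(a, one)); no other remaining equation mentions Y2.
Decompose app/2: app(one, app(a, one)) =?= X2,  one =?= one.
Bind X2 := app(one, app(a, one)); no other remaining equation mentions X2. Substituting into the earlier binding gives Y2 := p(p(app(one, app(a, one)), one), app(a, one)).
Delete trivial equation one =?= one.
No equations remain and no clash or occurs-check failure arose, so a unifier exists.

YES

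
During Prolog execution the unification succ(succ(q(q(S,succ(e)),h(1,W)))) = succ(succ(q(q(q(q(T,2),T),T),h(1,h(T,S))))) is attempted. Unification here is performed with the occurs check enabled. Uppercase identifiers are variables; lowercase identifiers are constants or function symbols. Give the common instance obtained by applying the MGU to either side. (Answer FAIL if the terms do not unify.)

Decompose succ/1: succ(q(q(S,succ(e)),h(1,W))) = succ(q(q(q(q(T,2),T),T),h(1,h(T,S)))).
Decompose succ/1: q(q(S,succ(e)),h(1,W)) = q(q(q(q(T,2),T),T),h(1,h(T,S))).
Decompose q/2: q(S,succ(e)) = q(q(q(T,2),T),T),  h(1,W) = h(1,h(T,S)).
Decompose q/2: S = q(q(T,2),T),  succ(e) = T.
Bind S := q(q(T,2),T); substituting into the one remaining equation that mentions S gives: h(1,W) = h(1,h(T,q(q(T,2),T))).
Bind T := succ(e); substituting into the remaining equation gives: h(1,W) = h(1,h(succ(e),q(q(succ(e),2),succ(e)))). Substituting into the earlier binding gives S := q(q(succ(e),2),succ(e)).
Decompose h/2: 1 = 1,  W = h(succ(e),q(q(succ(e),2),succ(e))).
Delete trivial equation 1 = 1.
Bind W := h(succ(e),q(q(succ(e),2),succ(e))).
Applying the MGU to either side gives succ(succ(q(q(q(q(succ(e),2),succ(e)),succ(e)),h(1,h(succ(e),q(q(succ(e),2),succ(e))))))).

succ(succ(q(q(q(q(succ(e),2),succ(e)),succ(e)),h(1,h(succ(e),q(q(succ(e),2),succ(e)))))))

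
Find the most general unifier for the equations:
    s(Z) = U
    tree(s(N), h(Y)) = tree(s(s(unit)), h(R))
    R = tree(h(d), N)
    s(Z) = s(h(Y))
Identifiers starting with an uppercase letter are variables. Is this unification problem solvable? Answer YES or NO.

Bind U := s(Z); no other remaining equation mentions U.
Decompose tree/2: s(N) = s(s(unit)),  h(Y) = h(R).
Decompose s/1: N = s(unit).
Bind N := s(unit); substituting into the one remaining equation that mentions N gives: R = tree(h(d), s(unit)).
Decompose h/1: Y = R.
Bind Y := R; substituting into the one remaining equation that mentions Y gives: s(Z) = s(h(R)).
Bind R := tree(h(d), s(unit)); substituting into the remaining equation gives: s(Z) = s(h(tree(h(d), s(unit)))). Substituting into the earlier binding gives Y := tree(h(d), s(unit)).
Decompose s/1: Z = h(tree(h(d), s(unit))).
Bind Z := h(tree(h(d), s(unit))). Substituting into the earlier binding gives U := s(h(tree(h(d), s(unit)))).
No equations remain and no clash or occurs-check failure arose, so a unifier exists.

YES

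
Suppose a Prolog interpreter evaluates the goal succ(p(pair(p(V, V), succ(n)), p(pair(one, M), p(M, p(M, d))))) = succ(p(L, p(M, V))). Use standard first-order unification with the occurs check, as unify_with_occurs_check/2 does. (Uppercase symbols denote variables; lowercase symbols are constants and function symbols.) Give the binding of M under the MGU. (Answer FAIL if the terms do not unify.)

Decompose succ/1: p(pair(p(V, V), succ(n)), p(pair(one, M), p(M, p(M, d)))) = p(L, p(M, V)).
Decompose p/2: pair(p(V, V), succ(n)) = L,  p(pair(one, M), p(M, p(M, d))) = p(M, V).
Bind L := pair(p(V, V), succ(n)); no other remaining equation mentions L.
Decompose p/2: pair(one, M) = M,  p(M, p(M, d)) = V.
Occurs check fails: M occurs in pair(one, M); the equation M = pair(one, M) has no finite solution.

FAIL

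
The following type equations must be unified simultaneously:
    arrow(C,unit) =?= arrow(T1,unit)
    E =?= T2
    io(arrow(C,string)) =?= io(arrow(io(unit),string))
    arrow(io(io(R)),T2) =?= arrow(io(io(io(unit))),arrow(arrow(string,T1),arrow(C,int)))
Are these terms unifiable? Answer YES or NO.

YES

Decompose arrow/2: C =?= T1,  unit =?= unit.
Bind C := T1; substituting into the 2 remaining equations that mention C gives: io(arrow(T1,string)) =?= io(arrow(io(unit),string)),  arrow(io(io(R)),T2) =?= arrow(io(io(io(unit))),arrow(arrow(string,T1),arrow(T1,int))).
Delete trivial equation unit =?= unit.
Bind E := T2; no other remaining equation mentions E.
Decompose io/1: arrow(T1,string) =?= arrow(io(unit),string).
Decompose arrow/2: T1 =?= io(unit),  string =?= string.
Bind T1 := io(unit); substituting into the one remaining equation that mentions T1 gives: arrow(io(io(R)),T2) =?= arrow(io(io(io(unit))),arrow(arrow(string,io(unit)),arrow(io(unit),int))). Substituting into the earlier binding gives C := io(unit).
Delete trivial equation string =?= string.
Decompose arrow/2: io(io(R)) =?= io(io(io(unit))),  T2 =?= arrow(arrow(string,io(unit)),arrow(io(unit),int)).
Decompose io/1: io(R) =?= io(io(unit)).
Decompose io/1: R =?= io(unit).
Bind R := io(unit); no other remaining equation mentions R.
Bind T2 := arrow(arrow(string,io(unit)),arrow(io(unit),int)). Substituting into the earlier binding gives E := arrow(arrow(string,io(unit)),arrow(io(unit),int)).
No equations remain and no clash or occurs-check failure arose, so a unifier exists.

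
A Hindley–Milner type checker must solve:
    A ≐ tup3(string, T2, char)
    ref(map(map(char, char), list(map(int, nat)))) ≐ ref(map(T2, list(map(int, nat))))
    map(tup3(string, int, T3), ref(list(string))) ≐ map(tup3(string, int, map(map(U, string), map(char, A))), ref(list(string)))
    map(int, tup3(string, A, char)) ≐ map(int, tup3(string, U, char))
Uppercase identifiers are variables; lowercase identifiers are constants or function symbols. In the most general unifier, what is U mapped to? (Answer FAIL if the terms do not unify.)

tup3(string, map(char, char), char)

Bind A := tup3(string, T2, char); substituting into the 2 remaining equations that mention A gives: map(tup3(string, int, T3), ref(list(string))) ≐ map(tup3(string, int, map(map(U, string), map(char, tup3(string, T2, char)))), ref(list(string))),  map(int, tup3(string, tup3(string, T2, char), char)) ≐ map(int, tup3(string, U, char)).
Decompose ref/1: map(map(char, char), list(map(int, nat))) ≐ map(T2, list(map(int, nat))).
Decompose map/2: map(char, char) ≐ T2,  list(map(int, nat)) ≐ list(map(int, nat)).
Bind T2 := map(char, char); substituting into the 2 remaining equations that mention T2 gives: map(tup3(string, int, T3), ref(list(string))) ≐ map(tup3(string, int, map(map(U, string), map(char, tup3(string, map(char, char), char)))), ref(list(string))),  map(int, tup3(string, tup3(string, map(char, char), char), char)) ≐ map(int, tup3(string, U, char)). Substituting into the earlier binding gives A := tup3(string, map(char, char), char).
Delete trivial equation list(map(int, nat)) ≐ list(map(int, nat)).
Decompose map/2: tup3(string, int, T3) ≐ tup3(string, int, map(map(U, string), map(char, tup3(string, map(char, char), char)))),  ref(list(string)) ≐ ref(list(string)).
Decompose tup3/3: string ≐ string,  int ≐ int,  T3 ≐ map(map(U, string), map(char, tup3(string, map(char, char), char))).
Delete trivial equation string ≐ string.
Delete trivial equation int ≐ int.
Bind T3 := map(map(U, string), map(char, tup3(string, map(char, char), char))); no other remaining equation mentions T3.
Delete trivial equation ref(list(string)) ≐ ref(list(string)).
Decompose map/2: int ≐ int,  tup3(string, tup3(string, map(char, char), char), char) ≐ tup3(string, U, char).
Delete trivial equation int ≐ int.
Decompose tup3/3: string ≐ string,  tup3(string, map(char, char), char) ≐ U,  char ≐ char.
Delete trivial equation string ≐ string.
Bind U := tup3(string, map(char, char), char); no other remaining equation mentions U. Substituting into the earlier binding gives T3 := map(map(tup3(string, map(char, char), char), string), map(char, tup3(string, map(char, char), char))).
Delete trivial equation char ≐ char.
MGU = { A ↦ tup3(string, map(char, char), char), T2 ↦ map(char, char), T3 ↦ map(map(tup3(string, map(char, char), char), string), map(char, tup3(string, map(char, char), char))), U ↦ tup3(string, map(char, char), char) }, so U ↦ tup3(string, map(char, char), char).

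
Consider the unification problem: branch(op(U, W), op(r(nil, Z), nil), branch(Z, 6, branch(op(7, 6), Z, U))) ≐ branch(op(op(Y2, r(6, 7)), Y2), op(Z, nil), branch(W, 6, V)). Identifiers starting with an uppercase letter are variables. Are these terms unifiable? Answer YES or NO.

Decompose branch/3: op(U, W) ≐ op(op(Y2, r(6, 7)), Y2),  op(r(nil, Z), nil) ≐ op(Z, nil),  branch(Z, 6, branch(op(7, 6), Z, U)) ≐ branch(W, 6, V).
Decompose op/2: U ≐ op(Y2, r(6, 7)),  W ≐ Y2.
Bind U := op(Y2, r(6, 7)); substituting into the one remaining equation that mentions U gives: branch(Z, 6, branch(op(7, 6), Z, op(Y2, r(6, 7)))) ≐ branch(W, 6, V).
Bind W := Y2; substituting into the one remaining equation that mentions W gives: branch(Z, 6, branch(op(7, 6), Z, op(Y2, r(6, 7)))) ≐ branch(Y2, 6, V).
Decompose op/2: r(nil, Z) ≐ Z,  nil ≐ nil.
Occurs check fails: Z occurs in r(nil, Z); the equation Z ≐ r(nil, Z) has no finite solution.

NO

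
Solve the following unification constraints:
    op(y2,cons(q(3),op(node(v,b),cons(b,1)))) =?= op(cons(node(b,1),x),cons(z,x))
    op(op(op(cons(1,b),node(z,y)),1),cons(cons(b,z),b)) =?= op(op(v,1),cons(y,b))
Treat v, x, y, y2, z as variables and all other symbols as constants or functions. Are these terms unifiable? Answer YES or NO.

Decompose op/2: y2 =?= cons(node(b,1),x),  cons(q(3),op(node(v,b),cons(b,1))) =?= cons(z,x).
Bind y2 := cons(node(b,1),x); no other remaining equation mentions y2.
Decompose cons/2: q(3) =?= z,  op(node(v,b),cons(b,1)) =?= x.
Bind z := q(3); substituting into the one remaining equation that mentions z gives: op(op(op(cons(1,b),node(q(3),y)),1),cons(cons(b,q(3)),b)) =?= op(op(v,1),cons(y,b)).
Bind x := op(node(v,b),cons(b,1)); no other remaining equation mentions x. Substituting into the earlier binding gives y2 := cons(node(b,1),op(node(v,b),cons(b,1))).
Decompose op/2: op(op(cons(1,b),node(q(3),y)),1) =?= op(v,1),  cons(cons(b,q(3)),b) =?= cons(y,b).
Decompose op/2: op(cons(1,b),node(q(3),y)) =?= v,  1 =?= 1.
Bind v := op(cons(1,b),node(q(3),y)); no other remaining equation mentions v. Substituting into the earlier bindings gives y2 := cons(node(b,1),op(node(op(cons(1,b),node(q(3),y)),b),cons(b,1))), x := op(node(op(cons(1,b),node(q(3),y)),b),cons(b,1)).
Delete trivial equation 1 =?= 1.
Decompose cons/2: cons(b,q(3)) =?= y,  b =?= b.
Bind y := cons(b,q(3)); no other remaining equation mentions y. Substituting into the earlier bindings gives y2 := cons(node(b,1),op(node(op(cons(1,b),node(q(3),cons(b,q(3)))),b),cons(b,1))), x := op(node(op(cons(1,b),node(q(3),cons(b,q(3)))),b),cons(b,1)), v := op(cons(1,b),node(q(3),cons(b,q(3)))).
Delete trivial equation b =?= b.
No equations remain and no clash or occurs-check failure arose, so a unifier exists.

YES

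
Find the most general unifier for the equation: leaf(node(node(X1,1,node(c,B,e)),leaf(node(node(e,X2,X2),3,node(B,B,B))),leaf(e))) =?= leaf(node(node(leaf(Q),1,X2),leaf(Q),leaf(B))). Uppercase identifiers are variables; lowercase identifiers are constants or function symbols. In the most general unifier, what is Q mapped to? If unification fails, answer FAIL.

Decompose leaf/1: node(node(X1,1,node(c,B,e)),leaf(node(node(e,X2,X2),3,node(B,B,B))),leaf(e)) =?= node(node(leaf(Q),1,X2),leaf(Q),leaf(B)).
Decompose node/3: node(X1,1,node(c,B,e)) =?= node(leaf(Q),1,X2),  leaf(node(node(e,X2,X2),3,node(B,B,B))) =?= leaf(Q),  leaf(e) =?= leaf(B).
Decompose node/3: X1 =?= leaf(Q),  1 =?= 1,  node(c,B,e) =?= X2.
Bind X1 := leaf(Q); no other remaining equation mentions X1.
Delete trivial equation 1 =?= 1.
Bind X2 := node(c,B,e); substituting into the one remaining equation that mentions X2 gives: leaf(node(node(e,node(c,B,e),node(c,B,e)),3,node(B,B,B))) =?= leaf(Q).
Decompose leaf/1: node(node(e,node(c,B,e),node(c,B,e)),3,node(B,B,B)) =?= Q.
Bind Q := node(node(e,node(c,B,e),node(c,B,e)),3,node(B,B,B)); no other remaining equation mentions Q. Substituting into the earlier binding gives X1 := leaf(node(node(e,node(c,B,e),node(c,B,e)),3,node(B,B,B))).
Decompose leaf/1: e =?= B.
Bind B := e. Substituting into the earlier bindings gives X1 := leaf(node(node(e,node(c,e,e),node(c,e,e)),3,node(e,e,e))), X2 := node(c,e,e), Q := node(node(e,node(c,e,e),node(c,e,e)),3,node(e,e,e)).
MGU = { X1 ↦ leaf(node(node(e,node(c,e,e),node(c,e,e)),3,node(e,e,e))), X2 ↦ node(c,e,e), Q ↦ node(node(e,node(c,e,e),node(c,e,e)),3,node(e,e,e)), B ↦ e }, so Q ↦ node(node(e,node(c,e,e),node(c,e,e)),3,node(e,e,e)).

node(node(e,node(c,e,e),node(c,e,e)),3,node(e,e,e))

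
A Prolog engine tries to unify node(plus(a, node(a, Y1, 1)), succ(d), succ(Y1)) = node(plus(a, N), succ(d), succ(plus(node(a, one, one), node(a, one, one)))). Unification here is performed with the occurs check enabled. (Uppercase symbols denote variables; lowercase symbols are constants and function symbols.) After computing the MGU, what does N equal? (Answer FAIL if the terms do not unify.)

node(a, plus(node(a, one, one), node(a, one, one)), 1)

Decompose node/3: plus(a, node(a, Y1, 1)) = plus(a, N),  succ(d) = succ(d),  succ(Y1) = succ(plus(node(a, one, one), node(a, one, one))).
Decompose plus/2: a = a,  node(a, Y1, 1) = N.
Delete trivial equation a = a.
Bind N := node(a, Y1, 1); no other remaining equation mentions N.
Delete trivial equation succ(d) = succ(d).
Decompose succ/1: Y1 = plus(node(a, one, one), node(a, one, one)).
Bind Y1 := plus(node(a, one, one), node(a, one, one)). Substituting into the earlier binding gives N := node(a, plus(node(a, one, one), node(a, one, one)), 1).
MGU = { N ↦ node(a, plus(node(a, one, one), node(a, one, one)), 1), Y1 ↦ plus(node(a, one, one), node(a, one, one)) }, so N ↦ node(a, plus(node(a, one, one), node(a, one, one)), 1).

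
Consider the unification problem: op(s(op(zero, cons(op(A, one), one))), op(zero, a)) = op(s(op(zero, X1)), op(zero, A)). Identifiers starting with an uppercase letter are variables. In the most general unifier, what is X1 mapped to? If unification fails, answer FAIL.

Decompose op/2: s(op(zero, cons(op(A, one), one))) = s(op(zero, X1)),  op(zero, a) = op(zero, A).
Decompose s/1: op(zero, cons(op(A, one), one)) = op(zero, X1).
Decompose op/2: zero = zero,  cons(op(A, one), one) = X1.
Delete trivial equation zero = zero.
Bind X1 := cons(op(A, one), one); no other remaining equation mentions X1.
Decompose op/2: zero = zero,  a = A.
Delete trivial equation zero = zero.
Bind A := a. Substituting into the earlier binding gives X1 := cons(op(a, one), one).
MGU = { X1 -> cons(op(a, one), one), A -> a }, so X1 -> cons(op(a, one), one).

cons(op(a, one), one)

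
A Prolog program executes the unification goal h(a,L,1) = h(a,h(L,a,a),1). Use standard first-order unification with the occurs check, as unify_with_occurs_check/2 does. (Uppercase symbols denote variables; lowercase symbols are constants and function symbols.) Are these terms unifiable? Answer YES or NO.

Decompose h/3: a = a,  L = h(L,a,a),  1 = 1.
Delete trivial equation a = a.
Occurs check fails: L occurs in h(L,a,a); the equation L = h(L,a,a) has no finite solution.

NO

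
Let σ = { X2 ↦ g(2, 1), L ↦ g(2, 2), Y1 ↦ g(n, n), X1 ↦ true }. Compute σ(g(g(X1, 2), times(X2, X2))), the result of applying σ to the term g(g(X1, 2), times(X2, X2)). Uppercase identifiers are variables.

g(g(true, 2), times(g(2, 1), g(2, 1)))

Replace each occurrence of X2 with g(2, 1).
Replace each occurrence of X1 with true.
Result: g(g(true, 2), times(g(2, 1), g(2, 1))).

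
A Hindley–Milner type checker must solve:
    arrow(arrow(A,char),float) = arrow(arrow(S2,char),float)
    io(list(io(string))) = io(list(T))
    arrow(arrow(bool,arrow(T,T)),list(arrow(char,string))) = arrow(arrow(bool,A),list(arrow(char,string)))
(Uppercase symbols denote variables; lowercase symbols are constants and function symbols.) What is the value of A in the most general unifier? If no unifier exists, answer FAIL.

Decompose arrow/2: arrow(A,char) = arrow(S2,char),  float = float.
Decompose arrow/2: A = S2,  char = char.
Bind A := S2; substituting into the one remaining equation that mentions A gives: arrow(arrow(bool,arrow(T,T)),list(arrow(char,string))) = arrow(arrow(bool,S2),list(arrow(char,string))).
Delete trivial equation char = char.
Delete trivial equation float = float.
Decompose io/1: list(io(string)) = list(T).
Decompose list/1: io(string) = T.
Bind T := io(string); substituting into the remaining equation gives: arrow(arrow(bool,arrow(io(string),io(string))),list(arrow(char,string))) = arrow(arrow(bool,S2),list(arrow(char,string))).
Decompose arrow/2: arrow(bool,arrow(io(string),io(string))) = arrow(bool,S2),  list(arrow(char,string)) = list(arrow(char,string)).
Decompose arrow/2: bool = bool,  arrow(io(string),io(string)) = S2.
Delete trivial equation bool = bool.
Bind S2 := arrow(io(string),io(string)); no other remaining equation mentions S2. Substituting into the earlier binding gives A := arrow(io(string),io(string)).
Delete trivial equation list(arrow(char,string)) = list(arrow(char,string)).
MGU = { A := arrow(io(string),io(string)), T := io(string), S2 := arrow(io(string),io(string)) }, so A := arrow(io(string),io(string)).

arrow(io(string),io(string))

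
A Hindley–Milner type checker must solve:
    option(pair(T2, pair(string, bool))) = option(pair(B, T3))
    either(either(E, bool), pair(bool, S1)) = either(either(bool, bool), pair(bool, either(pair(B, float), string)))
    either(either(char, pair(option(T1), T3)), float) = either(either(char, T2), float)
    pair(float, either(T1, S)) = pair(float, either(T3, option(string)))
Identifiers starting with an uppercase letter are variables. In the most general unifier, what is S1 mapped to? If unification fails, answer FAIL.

Decompose option/1: pair(T2, pair(string, bool)) = pair(B, T3).
Decompose pair/2: T2 = B,  pair(string, bool) = T3.
Bind T2 := B; substituting into the one remaining equation that mentions T2 gives: either(either(char, pair(option(T1), T3)), float) = either(either(char, B), float).
Bind T3 := pair(string, bool); substituting into the 2 remaining equations that mention T3 gives: either(either(char, pair(option(T1), pair(string, bool))), float) = either(either(char, B), float),  pair(float, either(T1, S)) = pair(float, either(pair(string, bool), option(string))).
Decompose either/2: either(E, bool) = either(bool, bool),  pair(bool, S1) = pair(bool, either(pair(B, float), string)).
Decompose either/2: E = bool,  bool = bool.
Bind E := bool; no other remaining equation mentions E.
Delete trivial equation bool = bool.
Decompose pair/2: bool = bool,  S1 = either(pair(B, float), string).
Delete trivial equation bool = bool.
Bind S1 := either(pair(B, float), string); no other remaining equation mentions S1.
Decompose either/2: either(char, pair(option(T1), pair(string, bool))) = either(char, B),  float = float.
Decompose either/2: char = char,  pair(option(T1), pair(string, bool)) = B.
Delete trivial equation char = char.
Bind B := pair(option(T1), pair(string, bool)); no other remaining equation mentions B. Substituting into the earlier bindings gives T2 := pair(option(T1), pair(string, bool)), S1 := either(pair(pair(option(T1), pair(string, bool)), float), string).
Delete trivial equation float = float.
Decompose pair/2: float = float,  either(T1, S) = either(pair(string, bool), option(string)).
Delete trivial equation float = float.
Decompose either/2: T1 = pair(string, bool),  S = option(string).
Bind T1 := pair(string, bool); no other remaining equation mentions T1. Substituting into the earlier bindings gives T2 := pair(option(pair(string, bool)), pair(string, bool)), S1 := either(pair(pair(option(pair(string, bool)), pair(string, bool)), float), string), B := pair(option(pair(string, bool)), pair(string, bool)).
Bind S := option(string).
MGU = { T2 := pair(option(pair(string, bool)), pair(string, bool)), T3 := pair(string, bool), E := bool, S1 := either(pair(pair(option(pair(string, bool)), pair(string, bool)), float), string), B := pair(option(pair(string, bool)), pair(string, bool)), T1 := pair(string, bool), S := option(string) }, so S1 := either(pair(pair(option(pair(string, bool)), pair(string, bool)), float), string).

either(pair(pair(option(pair(string, bool)), pair(string, bool)), float), string)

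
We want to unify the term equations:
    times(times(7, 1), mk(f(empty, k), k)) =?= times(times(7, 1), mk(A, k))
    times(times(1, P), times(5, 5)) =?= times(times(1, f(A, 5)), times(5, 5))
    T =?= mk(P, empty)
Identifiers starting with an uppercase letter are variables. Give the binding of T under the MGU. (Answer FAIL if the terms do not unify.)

Decompose times/2: times(7, 1) =?= times(7, 1),  mk(f(empty, k), k) =?= mk(A, k).
Delete trivial equation times(7, 1) =?= times(7, 1).
Decompose mk/2: f(empty, k) =?= A,  k =?= k.
Bind A := f(empty, k); substituting into the one remaining equation that mentions A gives: times(times(1, P), times(5, 5)) =?= times(times(1, f(f(empty, k), 5)), times(5, 5)).
Delete trivial equation k =?= k.
Decompose times/2: times(1, P) =?= times(1, f(f(empty, k), 5)),  times(5, 5) =?= times(5, 5).
Decompose times/2: 1 =?= 1,  P =?= f(f(empty, k), 5).
Delete trivial equation 1 =?= 1.
Bind P := f(f(empty, k), 5); substituting into the one remaining equation that mentions P gives: T =?= mk(f(f(empty, k), 5), empty).
Delete trivial equation times(5, 5) =?= times(5, 5).
Bind T := mk(f(f(empty, k), 5), empty).
MGU = { A := f(empty, k), P := f(f(empty, k), 5), T := mk(f(f(empty, k), 5), empty) }, so T := mk(f(f(empty, k), 5), empty).

mk(f(f(empty, k), 5), empty)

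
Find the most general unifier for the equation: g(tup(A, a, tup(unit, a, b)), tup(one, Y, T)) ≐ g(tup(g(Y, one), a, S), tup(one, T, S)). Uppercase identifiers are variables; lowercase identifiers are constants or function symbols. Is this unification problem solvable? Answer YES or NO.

Decompose g/2: tup(A, a, tup(unit, a, b)) ≐ tup(g(Y, one), a, S),  tup(one, Y, T) ≐ tup(one, T, S).
Decompose tup/3: A ≐ g(Y, one),  a ≐ a,  tup(unit, a, b) ≐ S.
Bind A := g(Y, one); no other remaining equation mentions A.
Delete trivial equation a ≐ a.
Bind S := tup(unit, a, b); substituting into the remaining equation gives: tup(one, Y, T) ≐ tup(one, T, tup(unit, a, b)).
Decompose tup/3: one ≐ one,  Y ≐ T,  T ≐ tup(unit, a, b).
Delete trivial equation one ≐ one.
Bind Y := T; no other remaining equation mentions Y. Substituting into the earlier binding gives A := g(T, one).
Bind T := tup(unit, a, b). Substituting into the earlier bindings gives A := g(tup(unit, a, b), one), Y := tup(unit, a, b).
No equations remain and no clash or occurs-check failure arose, so a unifier exists.

YES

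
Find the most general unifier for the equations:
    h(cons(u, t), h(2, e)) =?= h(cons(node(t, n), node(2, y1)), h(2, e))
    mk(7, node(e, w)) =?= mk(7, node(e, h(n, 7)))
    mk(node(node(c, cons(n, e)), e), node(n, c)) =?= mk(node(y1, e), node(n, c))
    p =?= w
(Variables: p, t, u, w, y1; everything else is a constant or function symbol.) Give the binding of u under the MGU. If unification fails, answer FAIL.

Decompose h/2: cons(u, t) =?= cons(node(t, n), node(2, y1)),  h(2, e) =?= h(2, e).
Decompose cons/2: u =?= node(t, n),  t =?= node(2, y1).
Bind u := node(t, n); no other remaining equation mentions u.
Bind t := node(2, y1); no other remaining equation mentions t. Substituting into the earlier binding gives u := node(node(2, y1), n).
Delete trivial equation h(2, e) =?= h(2, e).
Decompose mk/2: 7 =?= 7,  node(e, w) =?= node(e, h(n, 7)).
Delete trivial equation 7 =?= 7.
Decompose node/2: e =?= e,  w =?= h(n, 7).
Delete trivial equation e =?= e.
Bind w := h(n, 7); substituting into the one remaining equation that mentions w gives: p =?= h(n, 7).
Decompose mk/2: node(node(c, cons(n, e)), e) =?= node(y1, e),  node(n, c) =?= node(n, c).
Decompose node/2: node(c, cons(n, e)) =?= y1,  e =?= e.
Bind y1 := node(c, cons(n, e)); no other remaining equation mentions y1. Substituting into the earlier bindings gives u := node(node(2, node(c, cons(n, e))), n), t := node(2, node(c, cons(n, e))).
Delete trivial equation e =?= e.
Delete trivial equation node(n, c) =?= node(n, c).
Bind p := h(n, 7).
MGU = { u -> node(node(2, node(c, cons(n, e))), n), t -> node(2, node(c, cons(n, e))), w -> h(n, 7), y1 -> node(c, cons(n, e)), p -> h(n, 7) }, so u -> node(node(2, node(c, cons(n, e))), n).

node(node(2, node(c, cons(n, e))), n)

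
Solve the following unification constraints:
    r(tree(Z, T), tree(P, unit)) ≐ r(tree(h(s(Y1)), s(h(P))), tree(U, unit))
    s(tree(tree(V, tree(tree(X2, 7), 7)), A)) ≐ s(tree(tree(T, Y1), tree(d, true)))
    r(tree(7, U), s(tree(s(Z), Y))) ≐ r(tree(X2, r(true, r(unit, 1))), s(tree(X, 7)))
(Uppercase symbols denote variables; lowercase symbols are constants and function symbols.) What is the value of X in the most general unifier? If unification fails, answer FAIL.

s(h(s(tree(tree(7, 7), 7))))

Decompose r/2: tree(Z, T) ≐ tree(h(s(Y1)), s(h(P))),  tree(P, unit) ≐ tree(U, unit).
Decompose tree/2: Z ≐ h(s(Y1)),  T ≐ s(h(P)).
Bind Z := h(s(Y1)); substituting into the one remaining equation that mentions Z gives: r(tree(7, U), s(tree(s(h(s(Y1))), Y))) ≐ r(tree(X2, r(true, r(unit, 1))), s(tree(X, 7))).
Bind T := s(h(P)); substituting into the one remaining equation that mentions T gives: s(tree(tree(V, tree(tree(X2, 7), 7)), A)) ≐ s(tree(tree(s(h(P)), Y1), tree(d, true))).
Decompose tree/2: P ≐ U,  unit ≐ unit.
Bind P := U; substituting into the one remaining equation that mentions P gives: s(tree(tree(V, tree(tree(X2, 7), 7)), A)) ≐ s(tree(tree(s(h(U)), Y1), tree(d, true))). Substituting into the earlier binding gives T := s(h(U)).
Delete trivial equation unit ≐ unit.
Decompose s/1: tree(tree(V, tree(tree(X2, 7), 7)), A) ≐ tree(tree(s(h(U)), Y1), tree(d, true)).
Decompose tree/2: tree(V, tree(tree(X2, 7), 7)) ≐ tree(s(h(U)), Y1),  A ≐ tree(d, true).
Decompose tree/2: V ≐ s(h(U)),  tree(tree(X2, 7), 7) ≐ Y1.
Bind V := s(h(U)); no other remaining equation mentions V.
Bind Y1 := tree(tree(X2, 7), 7); substituting into the one remaining equation that mentions Y1 gives: r(tree(7, U), s(tree(s(h(s(tree(tree(X2, 7), 7)))), Y))) ≐ r(tree(X2, r(true, r(unit, 1))), s(tree(X, 7))). Substituting into the earlier binding gives Z := h(s(tree(tree(X2, 7), 7))).
Bind A := tree(d, true); no other remaining equation mentions A.
Decompose r/2: tree(7, U) ≐ tree(X2, r(true, r(unit, 1))),  s(tree(s(h(s(tree(tree(X2, 7), 7)))), Y)) ≐ s(tree(X, 7)).
Decompose tree/2: 7 ≐ X2,  U ≐ r(true, r(unit, 1)).
Bind X2 := 7; substituting into the one remaining equation that mentions X2 gives: s(tree(s(h(s(tree(tree(7, 7), 7)))), Y)) ≐ s(tree(X, 7)). Substituting into the earlier bindings gives Z := h(s(tree(tree(7, 7), 7))), Y1 := tree(tree(7, 7), 7).
Bind U := r(true, r(unit, 1)); no other remaining equation mentions U. Substituting into the earlier bindings gives T := s(h(r(true, r(unit, 1)))), P := r(true, r(unit, 1)), V := s(h(r(true, r(unit, 1)))).
Decompose s/1: tree(s(h(s(tree(tree(7, 7), 7)))), Y) ≐ tree(X, 7).
Decompose tree/2: s(h(s(tree(tree(7, 7), 7)))) ≐ X,  Y ≐ 7.
Bind X := s(h(s(tree(tree(7, 7), 7)))); no other remaining equation mentions X.
Bind Y := 7.
MGU = { Z -> h(s(tree(tree(7, 7), 7))), T -> s(h(r(true, r(unit, 1)))), P -> r(true, r(unit, 1)), V -> s(h(r(true, r(unit, 1)))), Y1 -> tree(tree(7, 7), 7), A -> tree(d, true), X2 -> 7, U -> r(true, r(unit, 1)), X -> s(h(s(tree(tree(7, 7), 7)))), Y -> 7 }, so X -> s(h(s(tree(tree(7, 7), 7)))).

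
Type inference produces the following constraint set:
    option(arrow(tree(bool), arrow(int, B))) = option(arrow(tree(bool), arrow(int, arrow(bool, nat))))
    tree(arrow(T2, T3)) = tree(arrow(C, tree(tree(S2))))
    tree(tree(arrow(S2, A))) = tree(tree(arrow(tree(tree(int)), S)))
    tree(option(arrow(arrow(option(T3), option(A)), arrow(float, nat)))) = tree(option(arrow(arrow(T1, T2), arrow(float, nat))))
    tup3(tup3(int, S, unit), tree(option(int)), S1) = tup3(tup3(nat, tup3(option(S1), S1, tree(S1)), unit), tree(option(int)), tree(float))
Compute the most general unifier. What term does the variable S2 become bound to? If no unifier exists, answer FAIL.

FAIL

Decompose option/1: arrow(tree(bool), arrow(int, B)) = arrow(tree(bool), arrow(int, arrow(bool, nat))).
Decompose arrow/2: tree(bool) = tree(bool),  arrow(int, B) = arrow(int, arrow(bool, nat)).
Delete trivial equation tree(bool) = tree(bool).
Decompose arrow/2: int = int,  B = arrow(bool, nat).
Delete trivial equation int = int.
Bind B := arrow(bool, nat); no other remaining equation mentions B.
Decompose tree/1: arrow(T2, T3) = arrow(C, tree(tree(S2))).
Decompose arrow/2: T2 = C,  T3 = tree(tree(S2)).
Bind T2 := C; substituting into the one remaining equation that mentions T2 gives: tree(option(arrow(arrow(option(T3), option(A)), arrow(float, nat)))) = tree(option(arrow(arrow(T1, C), arrow(float, nat)))).
Bind T3 := tree(tree(S2)); substituting into the one remaining equation that mentions T3 gives: tree(option(arrow(arrow(option(tree(tree(S2))), option(A)), arrow(float, nat)))) = tree(option(arrow(arrow(T1, C), arrow(float, nat)))).
Decompose tree/1: tree(arrow(S2, A)) = tree(arrow(tree(tree(int)), S)).
Decompose tree/1: arrow(S2, A) = arrow(tree(tree(int)), S).
Decompose arrow/2: S2 = tree(tree(int)),  A = S.
Bind S2 := tree(tree(int)); substituting into the one remaining equation that mentions S2 gives: tree(option(arrow(arrow(option(tree(tree(tree(tree(int))))), option(A)), arrow(float, nat)))) = tree(option(arrow(arrow(T1, C), arrow(float, nat)))). Substituting into the earlier binding gives T3 := tree(tree(tree(tree(int)))).
Bind A := S; substituting into the one remaining equation that mentions A gives: tree(option(arrow(arrow(option(tree(tree(tree(tree(int))))), option(S)), arrow(float, nat)))) = tree(option(arrow(arrow(T1, C), arrow(float, nat)))).
Decompose tree/1: option(arrow(arrow(option(tree(tree(tree(tree(int))))), option(S)), arrow(float, nat))) = option(arrow(arrow(T1, C), arrow(float, nat))).
Decompose option/1: arrow(arrow(option(tree(tree(tree(tree(int))))), option(S)), arrow(float, nat)) = arrow(arrow(T1, C), arrow(float, nat)).
Decompose arrow/2: arrow(option(tree(tree(tree(tree(int))))), option(S)) = arrow(T1, C),  arrow(float, nat) = arrow(float, nat).
Decompose arrow/2: option(tree(tree(tree(tree(int))))) = T1,  option(S) = C.
Bind T1 := option(tree(tree(tree(tree(int))))); no other remaining equation mentions T1.
Bind C := option(S); no other remaining equation mentions C. Substituting into the earlier binding gives T2 := option(S).
Delete trivial equation arrow(float, nat) = arrow(float, nat).
Decompose tup3/3: tup3(int, S, unit) = tup3(nat, tup3(option(S1), S1, tree(S1)), unit),  tree(option(int)) = tree(option(int)),  S1 = tree(float).
Decompose tup3/3: int = nat,  S = tup3(option(S1), S1, tree(S1)),  unit = unit.
Clash: constants int and nat differ; no unifier exists.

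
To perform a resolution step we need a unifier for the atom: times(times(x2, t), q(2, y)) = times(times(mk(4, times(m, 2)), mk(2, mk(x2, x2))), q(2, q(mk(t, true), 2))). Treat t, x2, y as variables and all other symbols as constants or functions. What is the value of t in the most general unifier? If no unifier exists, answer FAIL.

mk(2, mk(mk(4, times(m, 2)), mk(4, times(m, 2))))

Decompose times/2: times(x2, t) = times(mk(4, times(m, 2)), mk(2, mk(x2, x2))),  q(2, y) = q(2, q(mk(t, true), 2)).
Decompose times/2: x2 = mk(4, times(m, 2)),  t = mk(2, mk(x2, x2)).
Bind x2 := mk(4, times(m, 2)); substituting into the one remaining equation that mentions x2 gives: t = mk(2, mk(mk(4, times(m, 2)), mk(4, times(m, 2)))).
Bind t := mk(2, mk(mk(4, times(m, 2)), mk(4, times(m, 2)))); substituting into the remaining equation gives: q(2, y) = q(2, q(mk(mk(2, mk(mk(4, times(m, 2)), mk(4, times(m, 2)))), true), 2)).
Decompose q/2: 2 = 2,  y = q(mk(mk(2, mk(mk(4, times(m, 2)), mk(4, times(m, 2)))), true), 2).
Delete trivial equation 2 = 2.
Bind y := q(mk(mk(2, mk(mk(4, times(m, 2)), mk(4, times(m, 2)))), true), 2).
MGU = { x2 ↦ mk(4, times(m, 2)), t ↦ mk(2, mk(mk(4, times(m, 2)), mk(4, times(m, 2)))), y ↦ q(mk(mk(2, mk(mk(4, times(m, 2)), mk(4, times(m, 2)))), true), 2) }, so t ↦ mk(2, mk(mk(4, times(m, 2)), mk(4, times(m, 2)))).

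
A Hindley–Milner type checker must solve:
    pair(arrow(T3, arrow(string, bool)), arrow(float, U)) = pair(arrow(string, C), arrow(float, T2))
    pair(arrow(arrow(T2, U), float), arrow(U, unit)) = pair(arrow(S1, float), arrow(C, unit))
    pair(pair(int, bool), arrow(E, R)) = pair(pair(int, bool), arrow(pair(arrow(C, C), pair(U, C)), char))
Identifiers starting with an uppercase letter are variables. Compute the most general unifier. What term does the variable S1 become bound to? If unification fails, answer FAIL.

Decompose pair/2: arrow(T3, arrow(string, bool)) = arrow(string, C),  arrow(float, U) = arrow(float, T2).
Decompose arrow/2: T3 = string,  arrow(string, bool) = C.
Bind T3 := string; no other remaining equation mentions T3.
Bind C := arrow(string, bool); substituting into the 2 remaining equations that mention C gives: pair(arrow(arrow(T2, U), float), arrow(U, unit)) = pair(arrow(S1, float), arrow(arrow(string, bool), unit)),  pair(pair(int, bool), arrow(E, R)) = pair(pair(int, bool), arrow(pair(arrow(arrow(string, bool), arrow(string, bool)), pair(U, arrow(string, bool))), char)).
Decompose arrow/2: float = float,  U = T2.
Delete trivial equation float = float.
Bind U := T2; substituting into the remaining equations gives: pair(arrow(arrow(T2, T2), float), arrow(T2, unit)) = pair(arrow(S1, float), arrow(arrow(string, bool), unit)),  pair(pair(int, bool), arrow(E, R)) = pair(pair(int, bool), arrow(pair(arrow(arrow(string, bool), arrow(string, bool)), pair(T2, arrow(string, bool))), char)).
Decompose pair/2: arrow(arrow(T2, T2), float) = arrow(S1, float),  arrow(T2, unit) = arrow(arrow(string, bool), unit).
Decompose arrow/2: arrow(T2, T2) = S1,  float = float.
Bind S1 := arrow(T2, T2); no other remaining equation mentions S1.
Delete trivial equation float = float.
Decompose arrow/2: T2 = arrow(string, bool),  unit = unit.
Bind T2 := arrow(string, bool); substituting into the one remaining equation that mentions T2 gives: pair(pair(int, bool), arrow(E, R)) = pair(pair(int, bool), arrow(pair(arrow(arrow(string, bool), arrow(string, bool)), pair(arrow(string, bool), arrow(string, bool))), char)). Substituting into the earlier bindings gives U := arrow(string, bool), S1 := arrow(arrow(string, bool), arrow(string, bool)).
Delete trivial equation unit = unit.
Decompose pair/2: pair(int, bool) = pair(int, bool),  arrow(E, R) = arrow(pair(arrow(arrow(string, bool), arrow(string, bool)), pair(arrow(string, bool), arrow(string, bool))), char).
Delete trivial equation pair(int, bool) = pair(int, bool).
Decompose arrow/2: E = pair(arrow(arrow(string, bool), arrow(string, bool)), pair(arrow(string, bool), arrow(string, bool))),  R = char.
Bind E := pair(arrow(arrow(string, bool), arrow(string, bool)), pair(arrow(string, bool), arrow(string, bool))); no other remaining equation mentions E.
Bind R := char.
MGU = { T3 -> string, C -> arrow(string, bool), U -> arrow(string, bool), S1 -> arrow(arrow(string, bool), arrow(string, bool)), T2 -> arrow(string, bool), E -> pair(arrow(arrow(string, bool), arrow(string, bool)), pair(arrow(string, bool), arrow(string, bool))), R -> char }, so S1 -> arrow(arrow(string, bool), arrow(string, bool)).

arrow(arrow(string, bool), arrow(string, bool))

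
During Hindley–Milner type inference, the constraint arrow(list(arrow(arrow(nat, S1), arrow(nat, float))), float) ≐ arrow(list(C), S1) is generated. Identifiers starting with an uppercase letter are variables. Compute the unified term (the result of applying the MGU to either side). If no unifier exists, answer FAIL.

arrow(list(arrow(arrow(nat, float), arrow(nat, float))), float)

Decompose arrow/2: list(arrow(arrow(nat, S1), arrow(nat, float))) ≐ list(C),  float ≐ S1.
Decompose list/1: arrow(arrow(nat, S1), arrow(nat, float)) ≐ C.
Bind C := arrow(arrow(nat, S1), arrow(nat, float)); no other remaining equation mentions C.
Bind S1 := float. Substituting into the earlier binding gives C := arrow(arrow(nat, float), arrow(nat, float)).
Applying the MGU to either side gives arrow(list(arrow(arrow(nat, float), arrow(nat, float))), float).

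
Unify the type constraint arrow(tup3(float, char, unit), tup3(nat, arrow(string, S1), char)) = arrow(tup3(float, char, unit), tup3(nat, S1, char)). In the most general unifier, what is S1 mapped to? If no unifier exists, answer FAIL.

Decompose arrow/2: tup3(float, char, unit) = tup3(float, char, unit),  tup3(nat, arrow(string, S1), char) = tup3(nat, S1, char).
Delete trivial equation tup3(float, char, unit) = tup3(float, char, unit).
Decompose tup3/3: nat = nat,  arrow(string, S1) = S1,  char = char.
Delete trivial equation nat = nat.
Occurs check fails: S1 occurs in arrow(string, S1); the equation S1 = arrow(string, S1) has no finite solution.

FAIL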